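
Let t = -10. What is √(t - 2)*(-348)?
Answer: -696*I*√3 ≈ -1205.5*I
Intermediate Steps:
√(t - 2)*(-348) = √(-10 - 2)*(-348) = √(-12)*(-348) = (2*I*√3)*(-348) = -696*I*√3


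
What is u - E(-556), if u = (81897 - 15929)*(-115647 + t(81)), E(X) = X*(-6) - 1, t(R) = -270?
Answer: -7646815991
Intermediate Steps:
E(X) = -1 - 6*X (E(X) = -6*X - 1 = -1 - 6*X)
u = -7646812656 (u = (81897 - 15929)*(-115647 - 270) = 65968*(-115917) = -7646812656)
u - E(-556) = -7646812656 - (-1 - 6*(-556)) = -7646812656 - (-1 + 3336) = -7646812656 - 1*3335 = -7646812656 - 3335 = -7646815991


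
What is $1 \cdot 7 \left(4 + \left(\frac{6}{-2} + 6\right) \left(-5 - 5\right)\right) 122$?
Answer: $-22204$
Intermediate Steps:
$1 \cdot 7 \left(4 + \left(\frac{6}{-2} + 6\right) \left(-5 - 5\right)\right) 122 = 7 \left(4 + \left(6 \left(- \frac{1}{2}\right) + 6\right) \left(-10\right)\right) 122 = 7 \left(4 + \left(-3 + 6\right) \left(-10\right)\right) 122 = 7 \left(4 + 3 \left(-10\right)\right) 122 = 7 \left(4 - 30\right) 122 = 7 \left(-26\right) 122 = \left(-182\right) 122 = -22204$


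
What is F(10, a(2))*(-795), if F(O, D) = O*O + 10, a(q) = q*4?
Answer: -87450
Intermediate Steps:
a(q) = 4*q
F(O, D) = 10 + O² (F(O, D) = O² + 10 = 10 + O²)
F(10, a(2))*(-795) = (10 + 10²)*(-795) = (10 + 100)*(-795) = 110*(-795) = -87450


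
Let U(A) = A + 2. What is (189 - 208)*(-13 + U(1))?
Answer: 190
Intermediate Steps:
U(A) = 2 + A
(189 - 208)*(-13 + U(1)) = (189 - 208)*(-13 + (2 + 1)) = -19*(-13 + 3) = -19*(-10) = 190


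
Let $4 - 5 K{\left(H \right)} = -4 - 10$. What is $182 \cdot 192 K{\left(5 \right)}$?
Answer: $\frac{628992}{5} \approx 1.258 \cdot 10^{5}$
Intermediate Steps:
$K{\left(H \right)} = \frac{18}{5}$ ($K{\left(H \right)} = \frac{4}{5} - \frac{-4 - 10}{5} = \frac{4}{5} - - \frac{14}{5} = \frac{4}{5} + \frac{14}{5} = \frac{18}{5}$)
$182 \cdot 192 K{\left(5 \right)} = 182 \cdot 192 \cdot \frac{18}{5} = 34944 \cdot \frac{18}{5} = \frac{628992}{5}$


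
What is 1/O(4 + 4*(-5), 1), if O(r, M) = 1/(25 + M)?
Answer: 26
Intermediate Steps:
1/O(4 + 4*(-5), 1) = 1/(1/(25 + 1)) = 1/(1/26) = 26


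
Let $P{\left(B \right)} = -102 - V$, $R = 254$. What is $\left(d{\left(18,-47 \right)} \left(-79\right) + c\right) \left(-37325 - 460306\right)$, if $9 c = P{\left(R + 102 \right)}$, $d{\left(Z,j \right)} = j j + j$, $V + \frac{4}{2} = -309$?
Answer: $\frac{254948470321}{3} \approx 8.4983 \cdot 10^{10}$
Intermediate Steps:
$V = -311$ ($V = -2 - 309 = -311$)
$d{\left(Z,j \right)} = j + j^{2}$ ($d{\left(Z,j \right)} = j^{2} + j = j + j^{2}$)
$P{\left(B \right)} = 209$ ($P{\left(B \right)} = -102 - -311 = -102 + 311 = 209$)
$c = \frac{209}{9}$ ($c = \frac{1}{9} \cdot 209 = \frac{209}{9} \approx 23.222$)
$\left(d{\left(18,-47 \right)} \left(-79\right) + c\right) \left(-37325 - 460306\right) = \left(- 47 \left(1 - 47\right) \left(-79\right) + \frac{209}{9}\right) \left(-37325 - 460306\right) = \left(\left(-47\right) \left(-46\right) \left(-79\right) + \frac{209}{9}\right) \left(-497631\right) = \left(2162 \left(-79\right) + \frac{209}{9}\right) \left(-497631\right) = \left(-170798 + \frac{209}{9}\right) \left(-497631\right) = \left(- \frac{1536973}{9}\right) \left(-497631\right) = \frac{254948470321}{3}$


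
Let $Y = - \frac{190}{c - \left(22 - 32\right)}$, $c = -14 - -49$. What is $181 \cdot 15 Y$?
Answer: $- \frac{34390}{3} \approx -11463.0$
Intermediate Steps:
$c = 35$ ($c = -14 + 49 = 35$)
$Y = - \frac{38}{9}$ ($Y = - \frac{190}{35 - \left(22 - 32\right)} = - \frac{190}{35 - -10} = - \frac{190}{35 + 10} = - \frac{190}{45} = \left(-190\right) \frac{1}{45} = - \frac{38}{9} \approx -4.2222$)
$181 \cdot 15 Y = 181 \cdot 15 \left(- \frac{38}{9}\right) = 2715 \left(- \frac{38}{9}\right) = - \frac{34390}{3}$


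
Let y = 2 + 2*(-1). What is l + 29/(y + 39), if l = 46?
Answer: 1823/39 ≈ 46.744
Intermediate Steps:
y = 0 (y = 2 - 2 = 0)
l + 29/(y + 39) = 46 + 29/(0 + 39) = 46 + 29/39 = 1823/39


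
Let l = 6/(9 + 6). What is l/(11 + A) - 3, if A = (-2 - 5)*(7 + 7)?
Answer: -1307/435 ≈ -3.0046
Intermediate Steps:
A = -98 (A = -7*14 = -98)
l = ⅖ (l = 6/15 = 6*(1/15) = ⅖ ≈ 0.40000)
l/(11 + A) - 3 = 2/(5*(11 - 98)) - 3 = (⅖)/(-87) - 3 = (⅖)*(-1/87) - 3 = -2/435 - 3 = -1307/435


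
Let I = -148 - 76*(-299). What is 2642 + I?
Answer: 25218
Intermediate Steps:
I = 22576 (I = -148 + 22724 = 22576)
2642 + I = 2642 + 22576 = 25218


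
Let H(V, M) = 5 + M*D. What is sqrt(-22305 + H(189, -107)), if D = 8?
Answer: 2*I*sqrt(5789) ≈ 152.17*I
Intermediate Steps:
H(V, M) = 5 + 8*M (H(V, M) = 5 + M*8 = 5 + 8*M)
sqrt(-22305 + H(189, -107)) = sqrt(-22305 + (5 + 8*(-107))) = sqrt(-22305 + (5 - 856)) = sqrt(-22305 - 851) = sqrt(-23156) = 2*I*sqrt(5789)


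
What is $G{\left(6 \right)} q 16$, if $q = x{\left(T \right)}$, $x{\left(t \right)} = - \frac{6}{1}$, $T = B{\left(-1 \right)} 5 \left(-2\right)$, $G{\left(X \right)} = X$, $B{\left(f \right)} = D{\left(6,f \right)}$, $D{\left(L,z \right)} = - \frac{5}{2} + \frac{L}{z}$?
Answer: $-576$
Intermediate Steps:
$D{\left(L,z \right)} = - \frac{5}{2} + \frac{L}{z}$ ($D{\left(L,z \right)} = \left(-5\right) \frac{1}{2} + \frac{L}{z} = - \frac{5}{2} + \frac{L}{z}$)
$B{\left(f \right)} = - \frac{5}{2} + \frac{6}{f}$
$T = 85$ ($T = \left(- \frac{5}{2} + \frac{6}{-1}\right) 5 \left(-2\right) = \left(- \frac{5}{2} + 6 \left(-1\right)\right) 5 \left(-2\right) = \left(- \frac{5}{2} - 6\right) 5 \left(-2\right) = \left(- \frac{17}{2}\right) 5 \left(-2\right) = \left(- \frac{85}{2}\right) \left(-2\right) = 85$)
$x{\left(t \right)} = -6$ ($x{\left(t \right)} = \left(-6\right) 1 = -6$)
$q = -6$
$G{\left(6 \right)} q 16 = 6 \left(-6\right) 16 = \left(-36\right) 16 = -576$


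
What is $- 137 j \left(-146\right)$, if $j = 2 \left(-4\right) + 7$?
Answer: $-20002$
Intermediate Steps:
$j = -1$ ($j = -8 + 7 = -1$)
$- 137 j \left(-146\right) = \left(-137\right) \left(-1\right) \left(-146\right) = 137 \left(-146\right) = -20002$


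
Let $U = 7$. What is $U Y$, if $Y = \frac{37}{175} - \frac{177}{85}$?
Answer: $- \frac{5566}{425} \approx -13.096$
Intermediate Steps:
$Y = - \frac{5566}{2975}$ ($Y = 37 \cdot \frac{1}{175} - \frac{177}{85} = \frac{37}{175} - \frac{177}{85} = - \frac{5566}{2975} \approx -1.8709$)
$U Y = 7 \left(- \frac{5566}{2975}\right) = - \frac{5566}{425}$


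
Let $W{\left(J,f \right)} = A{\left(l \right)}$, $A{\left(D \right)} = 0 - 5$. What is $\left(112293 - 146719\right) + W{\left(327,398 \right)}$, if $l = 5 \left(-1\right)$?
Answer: $-34431$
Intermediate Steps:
$l = -5$
$A{\left(D \right)} = -5$
$W{\left(J,f \right)} = -5$
$\left(112293 - 146719\right) + W{\left(327,398 \right)} = \left(112293 - 146719\right) - 5 = -34426 - 5 = -34431$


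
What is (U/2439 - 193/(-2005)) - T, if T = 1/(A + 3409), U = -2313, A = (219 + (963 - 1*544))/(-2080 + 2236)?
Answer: -123297912712/144652511455 ≈ -0.85237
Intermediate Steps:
A = 319/78 (A = (219 + (963 - 544))/156 = (219 + 419)*(1/156) = 638*(1/156) = 319/78 ≈ 4.0897)
T = 78/266221 (T = 1/(319/78 + 3409) = 1/(266221/78) = 78/266221 ≈ 0.00029299)
(U/2439 - 193/(-2005)) - T = (-2313/2439 - 193/(-2005)) - 1*78/266221 = (-2313*1/2439 - 193*(-1/2005)) - 78/266221 = (-257/271 + 193/2005) - 78/266221 = -462982/543355 - 78/266221 = -123297912712/144652511455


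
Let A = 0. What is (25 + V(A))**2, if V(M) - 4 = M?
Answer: 841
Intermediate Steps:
V(M) = 4 + M
(25 + V(A))**2 = (25 + (4 + 0))**2 = (25 + 4)**2 = 29**2 = 841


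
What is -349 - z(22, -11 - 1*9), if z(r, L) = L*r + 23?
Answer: 68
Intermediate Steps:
z(r, L) = 23 + L*r
-349 - z(22, -11 - 1*9) = -349 - (23 + (-11 - 1*9)*22) = -349 - (23 + (-11 - 9)*22) = -349 - (23 - 20*22) = -349 - (23 - 440) = -349 - 1*(-417) = -349 + 417 = 68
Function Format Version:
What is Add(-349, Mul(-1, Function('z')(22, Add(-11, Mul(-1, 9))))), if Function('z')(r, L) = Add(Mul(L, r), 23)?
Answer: 68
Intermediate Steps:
Function('z')(r, L) = Add(23, Mul(L, r))
Add(-349, Mul(-1, Function('z')(22, Add(-11, Mul(-1, 9))))) = Add(-349, Mul(-1, Add(23, Mul(Add(-11, Mul(-1, 9)), 22)))) = Add(-349, Mul(-1, Add(23, Mul(Add(-11, -9), 22)))) = Add(-349, Mul(-1, Add(23, Mul(-20, 22)))) = Add(-349, Mul(-1, Add(23, -440))) = Add(-349, Mul(-1, -417)) = Add(-349, 417) = 68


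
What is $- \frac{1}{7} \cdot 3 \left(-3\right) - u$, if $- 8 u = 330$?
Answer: $\frac{1191}{28} \approx 42.536$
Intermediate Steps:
$u = - \frac{165}{4}$ ($u = \left(- \frac{1}{8}\right) 330 = - \frac{165}{4} \approx -41.25$)
$- \frac{1}{7} \cdot 3 \left(-3\right) - u = - \frac{1}{7} \cdot 3 \left(-3\right) - - \frac{165}{4} = \left(-1\right) \frac{1}{7} \cdot 3 \left(-3\right) + \frac{165}{4} = \left(- \frac{1}{7}\right) 3 \left(-3\right) + \frac{165}{4} = \left(- \frac{3}{7}\right) \left(-3\right) + \frac{165}{4} = \frac{9}{7} + \frac{165}{4} = \frac{1191}{28}$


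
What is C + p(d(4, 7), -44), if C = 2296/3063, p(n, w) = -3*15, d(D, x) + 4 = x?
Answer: -135539/3063 ≈ -44.250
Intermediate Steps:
d(D, x) = -4 + x
p(n, w) = -45
C = 2296/3063 (C = 2296*(1/3063) = 2296/3063 ≈ 0.74959)
C + p(d(4, 7), -44) = 2296/3063 - 45 = -135539/3063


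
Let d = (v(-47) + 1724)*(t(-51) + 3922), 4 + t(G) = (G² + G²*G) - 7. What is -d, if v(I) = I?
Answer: 211535103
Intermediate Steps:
t(G) = -11 + G² + G³ (t(G) = -4 + ((G² + G²*G) - 7) = -4 + ((G² + G³) - 7) = -4 + (-7 + G² + G³) = -11 + G² + G³)
d = -211535103 (d = (-47 + 1724)*((-11 + (-51)² + (-51)³) + 3922) = 1677*((-11 + 2601 - 132651) + 3922) = 1677*(-130061 + 3922) = 1677*(-126139) = -211535103)
-d = -1*(-211535103) = 211535103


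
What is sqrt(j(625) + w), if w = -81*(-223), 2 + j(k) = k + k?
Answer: sqrt(19311) ≈ 138.96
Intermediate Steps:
j(k) = -2 + 2*k (j(k) = -2 + (k + k) = -2 + 2*k)
w = 18063
sqrt(j(625) + w) = sqrt((-2 + 2*625) + 18063) = sqrt((-2 + 1250) + 18063) = sqrt(1248 + 18063) = sqrt(19311)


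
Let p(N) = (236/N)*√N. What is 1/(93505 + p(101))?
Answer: 9444005/883061631829 - 236*√101/883061631829 ≈ 1.0692e-5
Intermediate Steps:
p(N) = 236/√N
1/(93505 + p(101)) = 1/(93505 + 236/√101) = 1/(93505 + 236*(√101/101)) = 1/(93505 + 236*√101/101)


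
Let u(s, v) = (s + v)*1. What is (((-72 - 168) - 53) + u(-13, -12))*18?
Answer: -5724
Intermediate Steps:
u(s, v) = s + v
(((-72 - 168) - 53) + u(-13, -12))*18 = (((-72 - 168) - 53) + (-13 - 12))*18 = ((-240 - 53) - 25)*18 = (-293 - 25)*18 = -318*18 = -5724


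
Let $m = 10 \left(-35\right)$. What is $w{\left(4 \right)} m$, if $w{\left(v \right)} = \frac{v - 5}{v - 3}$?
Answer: $350$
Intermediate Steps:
$m = -350$
$w{\left(v \right)} = \frac{-5 + v}{-3 + v}$
$w{\left(4 \right)} m = \frac{-5 + 4}{-3 + 4} \left(-350\right) = 1^{-1} \left(-1\right) \left(-350\right) = 1 \left(-1\right) \left(-350\right) = \left(-1\right) \left(-350\right) = 350$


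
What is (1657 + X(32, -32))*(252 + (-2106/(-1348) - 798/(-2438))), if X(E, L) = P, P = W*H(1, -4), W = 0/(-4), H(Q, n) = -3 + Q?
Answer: 345645634965/821606 ≈ 4.2070e+5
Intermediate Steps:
W = 0 (W = 0*(-¼) = 0)
P = 0 (P = 0*(-3 + 1) = 0*(-2) = 0)
X(E, L) = 0
(1657 + X(32, -32))*(252 + (-2106/(-1348) - 798/(-2438))) = (1657 + 0)*(252 + (-2106/(-1348) - 798/(-2438))) = 1657*(252 + (-2106*(-1/1348) - 798*(-1/2438))) = 1657*(252 + (1053/674 + 399/1219)) = 1657*(252 + 1552533/821606) = 1657*(208597245/821606) = 345645634965/821606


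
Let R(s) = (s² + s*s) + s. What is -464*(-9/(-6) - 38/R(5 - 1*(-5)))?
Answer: -64264/105 ≈ -612.04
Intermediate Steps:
R(s) = s + 2*s² (R(s) = (s² + s²) + s = 2*s² + s = s + 2*s²)
-464*(-9/(-6) - 38/R(5 - 1*(-5))) = -464*(-9/(-6) - 38*1/((1 + 2*(5 - 1*(-5)))*(5 - 1*(-5)))) = -464*(-9*(-⅙) - 38*1/((1 + 2*(5 + 5))*(5 + 5))) = -464*(3/2 - 38*1/(10*(1 + 2*10))) = -464*(3/2 - 38*1/(10*(1 + 20))) = -464*(3/2 - 38/(10*21)) = -464*(3/2 - 38/210) = -464*(3/2 - 38*1/210) = -464*(3/2 - 19/105) = -464*277/210 = -64264/105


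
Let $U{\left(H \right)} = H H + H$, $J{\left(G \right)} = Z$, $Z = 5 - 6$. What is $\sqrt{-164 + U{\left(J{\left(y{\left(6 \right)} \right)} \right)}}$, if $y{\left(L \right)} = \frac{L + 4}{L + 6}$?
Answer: $2 i \sqrt{41} \approx 12.806 i$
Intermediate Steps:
$y{\left(L \right)} = \frac{4 + L}{6 + L}$
$Z = -1$ ($Z = 5 - 6 = -1$)
$J{\left(G \right)} = -1$
$U{\left(H \right)} = H + H^{2}$ ($U{\left(H \right)} = H^{2} + H = H + H^{2}$)
$\sqrt{-164 + U{\left(J{\left(y{\left(6 \right)} \right)} \right)}} = \sqrt{-164 - \left(1 - 1\right)} = \sqrt{-164 - 0} = \sqrt{-164 + 0} = \sqrt{-164} = 2 i \sqrt{41}$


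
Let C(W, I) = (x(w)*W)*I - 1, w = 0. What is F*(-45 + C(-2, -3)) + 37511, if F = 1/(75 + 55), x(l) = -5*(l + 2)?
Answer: 2438162/65 ≈ 37510.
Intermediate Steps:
x(l) = -10 - 5*l (x(l) = -5*(2 + l) = -10 - 5*l)
F = 1/130 ≈ 0.0076923
C(W, I) = -1 - 10*I*W (C(W, I) = ((-10 - 5*0)*W)*I - 1 = ((-10 + 0)*W)*I - 1 = (-10*W)*I - 1 = -10*I*W - 1 = -1 - 10*I*W)
F*(-45 + C(-2, -3)) + 37511 = (-45 + (-1 - 10*(-3)*(-2)))/130 + 37511 = (-45 + (-1 - 60))/130 + 37511 = (-45 - 61)/130 + 37511 = (1/130)*(-106) + 37511 = -53/65 + 37511 = 2438162/65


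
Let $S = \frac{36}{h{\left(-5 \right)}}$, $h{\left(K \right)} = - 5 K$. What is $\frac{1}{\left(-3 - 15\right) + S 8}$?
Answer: $- \frac{25}{162} \approx -0.15432$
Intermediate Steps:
$S = \frac{36}{25}$ ($S = \frac{36}{\left(-5\right) \left(-5\right)} = \frac{36}{25} \approx 1.44$)
$\frac{1}{\left(-3 - 15\right) + S 8} = \frac{1}{\left(-3 - 15\right) + \frac{36}{25} \cdot 8} = \frac{1}{\left(-3 - 15\right) + \frac{288}{25}} = \frac{1}{-18 + \frac{288}{25}} = \frac{1}{- \frac{162}{25}} = - \frac{25}{162}$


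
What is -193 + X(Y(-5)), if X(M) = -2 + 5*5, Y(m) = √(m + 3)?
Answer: -170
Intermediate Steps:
Y(m) = √(3 + m)
X(M) = 23 (X(M) = -2 + 25 = 23)
-193 + X(Y(-5)) = -193 + 23 = -170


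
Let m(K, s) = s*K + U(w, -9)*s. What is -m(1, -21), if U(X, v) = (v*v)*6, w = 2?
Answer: 10227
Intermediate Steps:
U(X, v) = 6*v**2 (U(X, v) = v**2*6 = 6*v**2)
m(K, s) = 486*s + K*s (m(K, s) = s*K + (6*(-9)**2)*s = K*s + (6*81)*s = K*s + 486*s = 486*s + K*s)
-m(1, -21) = -(-21)*(486 + 1) = -(-21)*487 = -1*(-10227) = 10227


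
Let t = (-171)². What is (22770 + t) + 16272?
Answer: 68283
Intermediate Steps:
t = 29241
(22770 + t) + 16272 = (22770 + 29241) + 16272 = 52011 + 16272 = 68283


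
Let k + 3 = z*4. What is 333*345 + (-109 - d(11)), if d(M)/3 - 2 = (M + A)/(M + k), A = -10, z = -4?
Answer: 918163/8 ≈ 1.1477e+5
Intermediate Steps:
k = -19 (k = -3 - 4*4 = -3 - 16 = -19)
d(M) = 6 + 3*(-10 + M)/(-19 + M) (d(M) = 6 + 3*((M - 10)/(M - 19)) = 6 + 3*((-10 + M)/(-19 + M)) = 6 + 3*(-10 + M)/(-19 + M))
333*345 + (-109 - d(11)) = 333*345 + (-109 - 9*(-16 + 11)/(-19 + 11)) = 114885 + (-109 - 9*(-5)/(-8)) = 114885 + (-109 - 9*(-1)*(-5)/8) = 114885 + (-109 - 1*45/8) = 114885 + (-109 - 45/8) = 114885 - 917/8 = 918163/8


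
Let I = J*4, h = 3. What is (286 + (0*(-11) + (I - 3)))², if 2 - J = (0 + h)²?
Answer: 65025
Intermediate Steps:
J = -7 (J = 2 - (0 + 3)² = 2 - 1*3² = 2 - 1*9 = 2 - 9 = -7)
I = -28 (I = -7*4 = -28)
(286 + (0*(-11) + (I - 3)))² = (286 + (0*(-11) + (-28 - 3)))² = (286 + (0 - 31))² = (286 - 31)² = 255² = 65025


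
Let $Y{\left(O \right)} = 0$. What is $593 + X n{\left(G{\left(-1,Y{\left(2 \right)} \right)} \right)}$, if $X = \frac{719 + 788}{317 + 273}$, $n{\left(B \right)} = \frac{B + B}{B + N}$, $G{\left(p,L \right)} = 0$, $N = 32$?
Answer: $593$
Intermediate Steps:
$n{\left(B \right)} = \frac{2 B}{32 + B}$ ($n{\left(B \right)} = \frac{B + B}{B + 32} = \frac{2 B}{32 + B}$)
$X = \frac{1507}{590} \approx 2.5542$
$593 + X n{\left(G{\left(-1,Y{\left(2 \right)} \right)} \right)} = 593 + \frac{1507 \cdot 2 \cdot 0 \frac{1}{32 + 0}}{590} = 593 + \frac{1507 \cdot 2 \cdot 0 \cdot \frac{1}{32}}{590} = 593 + \frac{1507}{590} \cdot 0 = 593 + 0 = 593$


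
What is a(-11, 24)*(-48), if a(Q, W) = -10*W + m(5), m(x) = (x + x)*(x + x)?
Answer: 6720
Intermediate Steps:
m(x) = 4*x**2 (m(x) = (2*x)*(2*x) = 4*x**2)
a(Q, W) = 100 - 10*W (a(Q, W) = -10*W + 4*5**2 = -10*W + 4*25 = -10*W + 100 = 100 - 10*W)
a(-11, 24)*(-48) = (100 - 10*24)*(-48) = (100 - 240)*(-48) = -140*(-48) = 6720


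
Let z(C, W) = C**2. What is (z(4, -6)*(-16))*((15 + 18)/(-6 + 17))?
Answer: -768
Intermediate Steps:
(z(4, -6)*(-16))*((15 + 18)/(-6 + 17)) = (4**2*(-16))*((15 + 18)/(-6 + 17)) = (16*(-16))*(33/11) = -8448/11 = -256*3 = -768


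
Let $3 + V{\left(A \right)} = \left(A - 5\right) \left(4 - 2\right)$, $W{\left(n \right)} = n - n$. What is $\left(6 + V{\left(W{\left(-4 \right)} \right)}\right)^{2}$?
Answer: $49$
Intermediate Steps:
$W{\left(n \right)} = 0$
$V{\left(A \right)} = -13 + 2 A$ ($V{\left(A \right)} = -3 + \left(A - 5\right) \left(4 - 2\right) = -3 + \left(-5 + A\right) 2 = -3 + \left(-10 + 2 A\right) = -13 + 2 A$)
$\left(6 + V{\left(W{\left(-4 \right)} \right)}\right)^{2} = \left(6 + \left(-13 + 2 \cdot 0\right)\right)^{2} = \left(6 + \left(-13 + 0\right)\right)^{2} = \left(6 - 13\right)^{2} = \left(-7\right)^{2} = 49$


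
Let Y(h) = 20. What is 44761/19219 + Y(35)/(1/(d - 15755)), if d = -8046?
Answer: -9148583619/19219 ≈ -4.7602e+5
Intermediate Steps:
44761/19219 + Y(35)/(1/(d - 15755)) = 44761/19219 + 20/(1/(-8046 - 15755)) = 44761*(1/19219) + 20/(1/(-23801)) = 44761/19219 + 20/(-1/23801) = 44761/19219 + 20*(-23801) = 44761/19219 - 476020 = -9148583619/19219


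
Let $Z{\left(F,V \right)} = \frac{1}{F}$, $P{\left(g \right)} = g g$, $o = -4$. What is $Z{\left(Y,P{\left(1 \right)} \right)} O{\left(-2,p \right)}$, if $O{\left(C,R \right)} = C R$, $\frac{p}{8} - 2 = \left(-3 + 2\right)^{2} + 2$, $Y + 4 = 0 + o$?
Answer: $10$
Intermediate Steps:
$P{\left(g \right)} = g^{2}$
$Y = -8$ ($Y = -4 + \left(0 - 4\right) = -4 - 4 = -8$)
$p = 40$ ($p = 16 + 8 \left(\left(-3 + 2\right)^{2} + 2\right) = 16 + 8 \left(\left(-1\right)^{2} + 2\right) = 16 + 8 \left(1 + 2\right) = 16 + 8 \cdot 3 = 16 + 24 = 40$)
$Z{\left(Y,P{\left(1 \right)} \right)} O{\left(-2,p \right)} = \frac{\left(-2\right) 40}{-8} = \left(- \frac{1}{8}\right) \left(-80\right) = 10$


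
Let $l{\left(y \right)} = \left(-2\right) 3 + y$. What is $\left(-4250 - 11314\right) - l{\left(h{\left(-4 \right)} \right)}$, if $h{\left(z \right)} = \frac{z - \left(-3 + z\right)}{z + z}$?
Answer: $- \frac{124461}{8} \approx -15558.0$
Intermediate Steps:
$h{\left(z \right)} = \frac{3}{2 z}$
$l{\left(y \right)} = -6 + y$
$\left(-4250 - 11314\right) - l{\left(h{\left(-4 \right)} \right)} = \left(-4250 - 11314\right) - \left(-6 + \frac{3}{2 \left(-4\right)}\right) = -15564 - \left(-6 + \frac{3}{2} \left(- \frac{1}{4}\right)\right) = -15564 - \left(-6 - \frac{3}{8}\right) = -15564 - - \frac{51}{8} = -15564 + \frac{51}{8} = - \frac{124461}{8}$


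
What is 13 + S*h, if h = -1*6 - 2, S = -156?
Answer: 1261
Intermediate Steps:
h = -8 (h = -6 - 2 = -8)
13 + S*h = 13 - 156*(-8) = 13 + 1248 = 1261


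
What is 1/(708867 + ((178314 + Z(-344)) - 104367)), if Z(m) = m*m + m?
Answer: 1/900806 ≈ 1.1101e-6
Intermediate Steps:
Z(m) = m + m² (Z(m) = m² + m = m + m²)
1/(708867 + ((178314 + Z(-344)) - 104367)) = 1/(708867 + ((178314 - 344*(1 - 344)) - 104367)) = 1/(708867 + ((178314 - 344*(-343)) - 104367)) = 1/(708867 + ((178314 + 117992) - 104367)) = 1/(708867 + (296306 - 104367)) = 1/(708867 + 191939) = 1/900806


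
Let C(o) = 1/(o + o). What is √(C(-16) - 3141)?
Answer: I*√201026/8 ≈ 56.045*I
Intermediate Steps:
C(o) = 1/(2*o)
√(C(-16) - 3141) = √((½)/(-16) - 3141) = √((½)*(-1/16) - 3141) = √(-1/32 - 3141) = √(-100513/32) = I*√201026/8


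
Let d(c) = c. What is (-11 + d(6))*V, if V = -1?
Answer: 5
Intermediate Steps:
(-11 + d(6))*V = (-11 + 6)*(-1) = -5*(-1) = 5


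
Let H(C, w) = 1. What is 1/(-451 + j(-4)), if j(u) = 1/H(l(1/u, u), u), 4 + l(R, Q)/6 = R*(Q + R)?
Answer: -1/450 ≈ -0.0022222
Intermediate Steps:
l(R, Q) = -24 + 6*R*(Q + R) (l(R, Q) = -24 + 6*(R*(Q + R)) = -24 + 6*R*(Q + R))
j(u) = 1 (j(u) = 1/1 = 1)
1/(-451 + j(-4)) = 1/(-451 + 1) = 1/(-450) = -1/450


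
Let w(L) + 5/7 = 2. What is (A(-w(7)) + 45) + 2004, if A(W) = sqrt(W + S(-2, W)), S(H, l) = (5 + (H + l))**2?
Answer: 14352/7 ≈ 2050.3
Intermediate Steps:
w(L) = 9/7 (w(L) = -5/7 + 2 = 9/7)
S(H, l) = (5 + H + l)**2
A(W) = sqrt(W + (3 + W)**2) (A(W) = sqrt(W + (5 - 2 + W)**2) = sqrt(W + (3 + W)**2))
(A(-w(7)) + 45) + 2004 = (sqrt(-1*9/7 + (3 - 1*9/7)**2) + 45) + 2004 = (sqrt(-9/7 + (3 - 9/7)**2) + 45) + 2004 = (sqrt(-9/7 + (12/7)**2) + 45) + 2004 = (sqrt(-9/7 + 144/49) + 45) + 2004 = (sqrt(81/49) + 45) + 2004 = (9/7 + 45) + 2004 = 324/7 + 2004 = 14352/7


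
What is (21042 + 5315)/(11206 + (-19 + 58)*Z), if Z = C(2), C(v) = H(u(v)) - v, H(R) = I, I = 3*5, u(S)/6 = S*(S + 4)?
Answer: 26357/11713 ≈ 2.2502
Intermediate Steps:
u(S) = 6*S*(4 + S) (u(S) = 6*(S*(S + 4)) = 6*(S*(4 + S)) = 6*S*(4 + S))
I = 15
H(R) = 15
C(v) = 15 - v
Z = 13 (Z = 15 - 1*2 = 15 - 2 = 13)
(21042 + 5315)/(11206 + (-19 + 58)*Z) = (21042 + 5315)/(11206 + (-19 + 58)*13) = 26357/(11206 + 39*13) = 26357/(11206 + 507) = 26357/11713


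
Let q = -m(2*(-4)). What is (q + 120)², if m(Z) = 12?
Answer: 11664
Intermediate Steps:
q = -12 (q = -1*12 = -12)
(q + 120)² = (-12 + 120)² = 108² = 11664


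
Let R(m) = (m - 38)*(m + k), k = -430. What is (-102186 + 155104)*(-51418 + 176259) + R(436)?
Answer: 6606338426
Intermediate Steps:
R(m) = (-430 + m)*(-38 + m) (R(m) = (m - 38)*(m - 430) = (-38 + m)*(-430 + m) = (-430 + m)*(-38 + m))
(-102186 + 155104)*(-51418 + 176259) + R(436) = (-102186 + 155104)*(-51418 + 176259) + (16340 + 436² - 468*436) = 52918*124841 + (16340 + 190096 - 204048) = 6606336038 + 2388 = 6606338426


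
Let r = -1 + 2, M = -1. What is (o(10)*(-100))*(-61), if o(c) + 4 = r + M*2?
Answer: -30500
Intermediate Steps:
r = 1
o(c) = -5 (o(c) = -4 + (1 - 1*2) = -4 + (1 - 2) = -4 - 1 = -5)
(o(10)*(-100))*(-61) = -5*(-100)*(-61) = 500*(-61) = -30500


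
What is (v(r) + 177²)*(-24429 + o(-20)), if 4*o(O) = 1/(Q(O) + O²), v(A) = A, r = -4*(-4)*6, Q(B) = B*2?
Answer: -73697405105/96 ≈ -7.6768e+8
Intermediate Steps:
Q(B) = 2*B
r = 96 (r = 16*6 = 96)
o(O) = 1/(4*(O² + 2*O)) (o(O) = 1/(4*(2*O + O²)) = 1/(4*(O² + 2*O)))
(v(r) + 177²)*(-24429 + o(-20)) = (96 + 177²)*(-24429 + (¼)/(-20*(2 - 20))) = (96 + 31329)*(-24429 + (¼)*(-1/20)/(-18)) = 31425*(-24429 + (¼)*(-1/20)*(-1/18)) = 31425*(-24429 + 1/1440) = 31425*(-35177759/1440) = -73697405105/96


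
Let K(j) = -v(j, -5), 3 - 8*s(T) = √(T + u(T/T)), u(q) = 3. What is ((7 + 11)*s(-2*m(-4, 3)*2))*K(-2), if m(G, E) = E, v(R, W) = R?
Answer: 27/2 - 27*I/2 ≈ 13.5 - 13.5*I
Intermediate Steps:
s(T) = 3/8 - √(3 + T)/8 (s(T) = 3/8 - √(T + 3)/8 = 3/8 - √(3 + T)/8)
K(j) = -j
((7 + 11)*s(-2*m(-4, 3)*2))*K(-2) = ((7 + 11)*(3/8 - √(3 - 2*3*2)/8))*(-1*(-2)) = (18*(3/8 - √(3 - 6*2)/8))*2 = (18*(3/8 - √(3 - 12)/8))*2 = (18*(3/8 - 3*I/8))*2 = (27/4 - 27*I/4)*2 = 27/2 - 27*I/2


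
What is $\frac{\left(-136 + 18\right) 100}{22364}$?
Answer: $- \frac{2950}{5591} \approx -0.52763$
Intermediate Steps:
$\frac{\left(-136 + 18\right) 100}{22364} = \left(-118\right) 100 \cdot \frac{1}{22364} = \left(-11800\right) \frac{1}{22364} = - \frac{2950}{5591}$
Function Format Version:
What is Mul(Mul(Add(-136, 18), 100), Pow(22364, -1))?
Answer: Rational(-2950, 5591) ≈ -0.52763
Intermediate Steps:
Mul(Mul(Add(-136, 18), 100), Pow(22364, -1)) = Mul(Mul(-118, 100), Rational(1, 22364)) = Mul(-11800, Rational(1, 22364)) = Rational(-2950, 5591)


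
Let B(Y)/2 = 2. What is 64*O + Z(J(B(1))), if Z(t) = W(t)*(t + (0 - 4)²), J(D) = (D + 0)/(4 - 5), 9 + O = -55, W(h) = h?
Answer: -4144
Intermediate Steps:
B(Y) = 4 (B(Y) = 2*2 = 4)
O = -64 (O = -9 - 55 = -64)
J(D) = -D (J(D) = D/(-1) = D*(-1) = -D)
Z(t) = t*(16 + t) (Z(t) = t*(t + (0 - 4)²) = t*(t + (-4)²) = t*(t + 16) = t*(16 + t))
64*O + Z(J(B(1))) = 64*(-64) + (-1*4)*(16 - 1*4) = -4096 - 4*(16 - 4) = -4096 - 4*12 = -4096 - 48 = -4144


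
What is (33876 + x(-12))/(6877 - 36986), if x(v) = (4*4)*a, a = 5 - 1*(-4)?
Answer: -34020/30109 ≈ -1.1299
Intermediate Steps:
a = 9 (a = 5 + 4 = 9)
x(v) = 144 (x(v) = (4*4)*9 = 16*9 = 144)
(33876 + x(-12))/(6877 - 36986) = (33876 + 144)/(6877 - 36986) = 34020/(-30109) = 34020*(-1/30109) = -34020/30109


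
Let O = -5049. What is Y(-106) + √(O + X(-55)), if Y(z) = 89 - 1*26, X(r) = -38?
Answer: 63 + I*√5087 ≈ 63.0 + 71.323*I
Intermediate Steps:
Y(z) = 63 (Y(z) = 89 - 26 = 63)
Y(-106) + √(O + X(-55)) = 63 + √(-5049 - 38) = 63 + √(-5087) = 63 + I*√5087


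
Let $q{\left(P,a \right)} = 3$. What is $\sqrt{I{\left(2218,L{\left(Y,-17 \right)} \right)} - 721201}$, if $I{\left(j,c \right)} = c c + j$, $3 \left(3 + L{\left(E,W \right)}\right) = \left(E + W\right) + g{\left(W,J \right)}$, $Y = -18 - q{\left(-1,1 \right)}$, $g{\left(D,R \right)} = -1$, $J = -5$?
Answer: $i \sqrt{718727} \approx 847.78 i$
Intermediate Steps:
$Y = -21$ ($Y = -18 - 3 = -21$)
$L{\left(E,W \right)} = - \frac{10}{3} + \frac{E}{3} + \frac{W}{3}$ ($L{\left(E,W \right)} = -3 + \frac{\left(E + W\right) - 1}{3} = -3 + \frac{-1 + E + W}{3} = -3 + \left(- \frac{1}{3} + \frac{E}{3} + \frac{W}{3}\right) = - \frac{10}{3} + \frac{E}{3} + \frac{W}{3}$)
$I{\left(j,c \right)} = j + c^{2}$ ($I{\left(j,c \right)} = c^{2} + j = j + c^{2}$)
$\sqrt{I{\left(2218,L{\left(Y,-17 \right)} \right)} - 721201} = \sqrt{\left(2218 + \left(- \frac{10}{3} + \frac{1}{3} \left(-21\right) + \frac{1}{3} \left(-17\right)\right)^{2}\right) - 721201} = \sqrt{\left(2218 + \left(- \frac{10}{3} - 7 - \frac{17}{3}\right)^{2}\right) - 721201} = \sqrt{\left(2218 + \left(-16\right)^{2}\right) - 721201} = \sqrt{\left(2218 + 256\right) - 721201} = \sqrt{2474 - 721201} = \sqrt{-718727} = i \sqrt{718727}$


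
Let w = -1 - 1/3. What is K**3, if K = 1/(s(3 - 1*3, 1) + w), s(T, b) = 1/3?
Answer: -1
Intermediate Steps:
s(T, b) = 1/3
w = -4/3 (w = -1 - 1*1/3 = -1 - 1/3 = -4/3 ≈ -1.3333)
K = -1 (K = 1/(1/3 - 4/3) = 1/(-1) = -1)
K**3 = (-1)**3 = -1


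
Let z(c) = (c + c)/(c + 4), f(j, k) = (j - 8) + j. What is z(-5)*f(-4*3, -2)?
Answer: -320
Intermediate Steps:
f(j, k) = -8 + 2*j (f(j, k) = (-8 + j) + j = -8 + 2*j)
z(c) = 2*c/(4 + c) (z(c) = (2*c)/(4 + c) = 2*c/(4 + c))
z(-5)*f(-4*3, -2) = (2*(-5)/(4 - 5))*(-8 + 2*(-4*3)) = (2*(-5)/(-1))*(-8 + 2*(-12)) = (2*(-5)*(-1))*(-8 - 24) = 10*(-32) = -320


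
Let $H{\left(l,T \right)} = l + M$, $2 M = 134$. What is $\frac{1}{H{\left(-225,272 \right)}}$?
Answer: $- \frac{1}{158} \approx -0.0063291$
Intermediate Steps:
$M = 67$ ($M = \frac{1}{2} \cdot 134 = 67$)
$H{\left(l,T \right)} = 67 + l$ ($H{\left(l,T \right)} = l + 67 = 67 + l$)
$\frac{1}{H{\left(-225,272 \right)}} = \frac{1}{67 - 225} = \frac{1}{-158} = - \frac{1}{158}$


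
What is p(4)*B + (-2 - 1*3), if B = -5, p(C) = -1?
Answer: 0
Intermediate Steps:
p(4)*B + (-2 - 1*3) = -1*(-5) + (-2 - 1*3) = 5 + (-2 - 3) = 5 - 5 = 0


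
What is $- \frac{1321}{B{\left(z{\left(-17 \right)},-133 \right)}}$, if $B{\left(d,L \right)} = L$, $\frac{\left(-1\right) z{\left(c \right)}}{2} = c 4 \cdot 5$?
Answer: $\frac{1321}{133} \approx 9.9323$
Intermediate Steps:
$z{\left(c \right)} = - 40 c$ ($z{\left(c \right)} = - 2 c 4 \cdot 5 = - 2 \cdot 4 c 5 = - 2 \cdot 20 c = - 40 c$)
$- \frac{1321}{B{\left(z{\left(-17 \right)},-133 \right)}} = - \frac{1321}{-133} = \left(-1321\right) \left(- \frac{1}{133}\right) = \frac{1321}{133}$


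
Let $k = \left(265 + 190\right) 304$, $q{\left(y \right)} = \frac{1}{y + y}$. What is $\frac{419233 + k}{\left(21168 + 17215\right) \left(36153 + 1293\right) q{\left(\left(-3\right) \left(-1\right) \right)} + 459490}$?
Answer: $\frac{557553}{240007793} \approx 0.0023231$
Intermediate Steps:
$q{\left(y \right)} = \frac{1}{2 y}$
$k = 138320$ ($k = 455 \cdot 304 = 138320$)
$\frac{419233 + k}{\left(21168 + 17215\right) \left(36153 + 1293\right) q{\left(\left(-3\right) \left(-1\right) \right)} + 459490} = \frac{419233 + 138320}{\left(21168 + 17215\right) \left(36153 + 1293\right) \frac{1}{2 \left(\left(-3\right) \left(-1\right)\right)} + 459490} = \frac{557553}{38383 \cdot 37446 \frac{1}{2 \cdot 3} + 459490} = \frac{557553}{1437289818 \cdot \frac{1}{2} \cdot \frac{1}{3} + 459490} = \frac{557553}{1437289818 \cdot \frac{1}{6} + 459490} = \frac{557553}{239548303 + 459490} = \frac{557553}{240007793}$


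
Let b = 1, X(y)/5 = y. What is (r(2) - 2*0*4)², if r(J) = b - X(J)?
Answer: 81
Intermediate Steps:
X(y) = 5*y
r(J) = 1 - 5*J
(r(2) - 2*0*4)² = ((1 - 5*2) - 2*0*4)² = ((1 - 10) + 0*4)² = (-9 + 0)² = (-9)² = 81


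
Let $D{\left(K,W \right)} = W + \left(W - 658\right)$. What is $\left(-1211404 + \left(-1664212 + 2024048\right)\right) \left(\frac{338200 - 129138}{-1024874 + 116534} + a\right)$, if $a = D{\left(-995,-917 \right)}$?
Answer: $\frac{160647759757688}{75695} \approx 2.1223 \cdot 10^{9}$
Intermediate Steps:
$D{\left(K,W \right)} = -658 + 2 W$ ($D{\left(K,W \right)} = W + \left(-658 + W\right) = -658 + 2 W$)
$a = -2492$ ($a = -658 + 2 \left(-917\right) = -658 - 1834 = -2492$)
$\left(-1211404 + \left(-1664212 + 2024048\right)\right) \left(\frac{338200 - 129138}{-1024874 + 116534} + a\right) = \left(-1211404 + \left(-1664212 + 2024048\right)\right) \left(\frac{338200 - 129138}{-1024874 + 116534} - 2492\right) = \left(-1211404 + 359836\right) \left(\frac{209062}{-908340} - 2492\right) = - 851568 \left(209062 \left(- \frac{1}{908340}\right) - 2492\right) = - 851568 \left(- \frac{104531}{454170} - 2492\right) = \left(-851568\right) \left(- \frac{1131896171}{454170}\right) = \frac{160647759757688}{75695}$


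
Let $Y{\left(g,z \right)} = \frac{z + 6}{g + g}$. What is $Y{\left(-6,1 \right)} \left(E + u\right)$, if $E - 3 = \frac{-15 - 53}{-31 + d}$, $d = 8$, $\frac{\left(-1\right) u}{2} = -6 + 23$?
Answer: $\frac{1505}{92} \approx 16.359$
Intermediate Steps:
$u = -34$ ($u = - 2 \left(-6 + 23\right) = \left(-2\right) 17 = -34$)
$E = \frac{137}{23}$ ($E = 3 + \frac{-15 - 53}{-31 + 8} = 3 - \frac{68}{-23} = 3 - - \frac{68}{23} = 3 + \frac{68}{23} = \frac{137}{23} \approx 5.9565$)
$Y{\left(g,z \right)} = \frac{6 + z}{2 g}$
$Y{\left(-6,1 \right)} \left(E + u\right) = \frac{6 + 1}{2 \left(-6\right)} \left(\frac{137}{23} - 34\right) = \frac{1}{2} \left(- \frac{1}{6}\right) 7 \left(- \frac{645}{23}\right) = \left(- \frac{7}{12}\right) \left(- \frac{645}{23}\right) = \frac{1505}{92}$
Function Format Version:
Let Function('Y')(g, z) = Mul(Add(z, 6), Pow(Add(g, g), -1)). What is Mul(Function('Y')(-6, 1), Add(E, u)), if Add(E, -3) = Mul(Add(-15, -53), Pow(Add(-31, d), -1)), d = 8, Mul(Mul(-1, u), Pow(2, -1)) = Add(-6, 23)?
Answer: Rational(1505, 92) ≈ 16.359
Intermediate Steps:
u = -34 (u = Mul(-2, Add(-6, 23)) = Mul(-2, 17) = -34)
E = Rational(137, 23) (E = Add(3, Mul(Add(-15, -53), Pow(Add(-31, 8), -1))) = Add(3, Mul(-68, Pow(-23, -1))) = Add(3, Mul(-68, Rational(-1, 23))) = Add(3, Rational(68, 23)) = Rational(137, 23) ≈ 5.9565)
Function('Y')(g, z) = Mul(Rational(1, 2), Pow(g, -1), Add(6, z)) (Function('Y')(g, z) = Mul(Add(6, z), Pow(Mul(2, g), -1)) = Mul(Add(6, z), Mul(Rational(1, 2), Pow(g, -1))) = Mul(Rational(1, 2), Pow(g, -1), Add(6, z)))
Mul(Function('Y')(-6, 1), Add(E, u)) = Mul(Mul(Rational(1, 2), Pow(-6, -1), Add(6, 1)), Add(Rational(137, 23), -34)) = Mul(Mul(Rational(1, 2), Rational(-1, 6), 7), Rational(-645, 23)) = Mul(Rational(-7, 12), Rational(-645, 23)) = Rational(1505, 92)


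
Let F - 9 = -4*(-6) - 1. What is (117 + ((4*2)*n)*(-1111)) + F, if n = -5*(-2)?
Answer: -88731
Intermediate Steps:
n = 10
F = 32 (F = 9 + (-4*(-6) - 1) = 9 + (24 - 1) = 9 + 23 = 32)
(117 + ((4*2)*n)*(-1111)) + F = (117 + ((4*2)*10)*(-1111)) + 32 = (117 + (8*10)*(-1111)) + 32 = (117 + 80*(-1111)) + 32 = (117 - 88880) + 32 = -88763 + 32 = -88731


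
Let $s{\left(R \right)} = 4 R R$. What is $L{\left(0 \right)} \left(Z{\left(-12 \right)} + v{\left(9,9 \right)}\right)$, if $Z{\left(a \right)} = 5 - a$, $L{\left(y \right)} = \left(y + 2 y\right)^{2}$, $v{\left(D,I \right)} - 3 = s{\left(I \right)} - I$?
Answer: $0$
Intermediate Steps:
$s{\left(R \right)} = 4 R^{2}$
$v{\left(D,I \right)} = 3 - I + 4 I^{2}$ ($v{\left(D,I \right)} = 3 + \left(4 I^{2} - I\right) = 3 + \left(- I + 4 I^{2}\right) = 3 - I + 4 I^{2}$)
$L{\left(y \right)} = 9 y^{2}$ ($L{\left(y \right)} = \left(3 y\right)^{2} = 9 y^{2}$)
$L{\left(0 \right)} \left(Z{\left(-12 \right)} + v{\left(9,9 \right)}\right) = 9 \cdot 0^{2} \left(\left(5 - -12\right) + \left(3 - 9 + 4 \cdot 9^{2}\right)\right) = 9 \cdot 0 \left(\left(5 + 12\right) + \left(3 - 9 + 4 \cdot 81\right)\right) = 0 \left(17 + \left(3 - 9 + 324\right)\right) = 0 \left(17 + 318\right) = 0 \cdot 335 = 0$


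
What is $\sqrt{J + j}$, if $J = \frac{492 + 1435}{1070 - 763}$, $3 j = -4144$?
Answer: $\frac{i \sqrt{1166379267}}{921} \approx 37.082 i$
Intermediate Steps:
$j = - \frac{4144}{3}$ ($j = \frac{1}{3} \left(-4144\right) = - \frac{4144}{3} \approx -1381.3$)
$J = \frac{1927}{307} \approx 6.2769$
$\sqrt{J + j} = \sqrt{\frac{1927}{307} - \frac{4144}{3}} = \sqrt{- \frac{1266427}{921}} = \frac{i \sqrt{1166379267}}{921}$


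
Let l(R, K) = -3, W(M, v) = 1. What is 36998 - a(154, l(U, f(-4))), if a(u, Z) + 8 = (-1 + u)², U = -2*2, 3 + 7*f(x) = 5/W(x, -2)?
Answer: 13597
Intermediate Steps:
f(x) = 2/7 (f(x) = -3/7 + (5/1)/7 = -3/7 + (5*1)/7 = -3/7 + (⅐)*5 = -3/7 + 5/7 = 2/7)
U = -4
a(u, Z) = -8 + (-1 + u)²
36998 - a(154, l(U, f(-4))) = 36998 - (-8 + (-1 + 154)²) = 36998 - (-8 + 153²) = 36998 - (-8 + 23409) = 36998 - 1*23401 = 36998 - 23401 = 13597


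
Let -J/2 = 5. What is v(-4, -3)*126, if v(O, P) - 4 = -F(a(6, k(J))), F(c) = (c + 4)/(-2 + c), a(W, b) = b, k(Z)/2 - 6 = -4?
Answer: 0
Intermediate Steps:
J = -10 (J = -2*5 = -10)
k(Z) = 4 (k(Z) = 12 + 2*(-4) = 12 - 8 = 4)
F(c) = (4 + c)/(-2 + c)
v(O, P) = 0 (v(O, P) = 4 - (4 + 4)/(-2 + 4) = 4 - 8/2 = 4 - 1*4 = 4 - 4 = 0)
v(-4, -3)*126 = 0*126 = 0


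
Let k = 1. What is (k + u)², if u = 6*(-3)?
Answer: 289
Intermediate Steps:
u = -18
(k + u)² = (1 - 18)² = (-17)² = 289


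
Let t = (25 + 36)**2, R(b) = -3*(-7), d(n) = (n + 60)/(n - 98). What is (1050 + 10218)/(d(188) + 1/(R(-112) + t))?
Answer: 1897418520/464053 ≈ 4088.8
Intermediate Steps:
d(n) = (60 + n)/(-98 + n)
R(b) = 21
t = 3721 (t = 61**2 = 3721)
(1050 + 10218)/(d(188) + 1/(R(-112) + t)) = (1050 + 10218)/((60 + 188)/(-98 + 188) + 1/(21 + 3721)) = 11268/(248/90 + 1/3742) = 11268/((1/90)*248 + 1/3742) = 11268/(124/45 + 1/3742) = 11268/(464053/168390) = 11268*(168390/464053) = 1897418520/464053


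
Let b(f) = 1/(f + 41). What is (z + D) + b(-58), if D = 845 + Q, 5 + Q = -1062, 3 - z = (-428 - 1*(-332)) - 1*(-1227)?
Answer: -22951/17 ≈ -1350.1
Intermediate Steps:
z = -1128 (z = 3 - ((-428 - 1*(-332)) - 1*(-1227)) = 3 - ((-428 + 332) + 1227) = 3 - (-96 + 1227) = 3 - 1*1131 = 3 - 1131 = -1128)
Q = -1067 (Q = -5 - 1062 = -1067)
b(f) = 1/(41 + f)
D = -222 (D = 845 - 1067 = -222)
(z + D) + b(-58) = (-1128 - 222) + 1/(41 - 58) = -1350 + 1/(-17) = -1350 - 1/17 = -22951/17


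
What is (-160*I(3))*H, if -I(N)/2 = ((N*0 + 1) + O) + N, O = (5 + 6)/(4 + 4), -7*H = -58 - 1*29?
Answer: 149640/7 ≈ 21377.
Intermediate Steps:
H = 87/7 (H = -(-58 - 1*29)/7 = -(-58 - 29)/7 = -⅐*(-87) = 87/7 ≈ 12.429)
O = 11/8 ≈ 1.3750
I(N) = -19/4 - 2*N (I(N) = -2*(((N*0 + 1) + 11/8) + N) = -2*(((0 + 1) + 11/8) + N) = -2*((1 + 11/8) + N) = -2*(19/8 + N) = -19/4 - 2*N)
(-160*I(3))*H = -160*(-19/4 - 2*3)*(87/7) = -160*(-19/4 - 6)*(87/7) = -160*(-43/4)*(87/7) = 1720*(87/7) = 149640/7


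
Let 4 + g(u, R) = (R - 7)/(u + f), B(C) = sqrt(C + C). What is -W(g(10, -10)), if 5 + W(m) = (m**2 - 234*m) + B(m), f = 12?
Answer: -549145/484 - I*sqrt(1155)/11 ≈ -1134.6 - 3.0896*I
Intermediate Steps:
B(C) = sqrt(2)*sqrt(C) (B(C) = sqrt(2*C) = sqrt(2)*sqrt(C))
g(u, R) = -4 + (-7 + R)/(12 + u) (g(u, R) = -4 + (R - 7)/(u + 12) = -4 + (-7 + R)/(12 + u))
W(m) = -5 + m**2 - 234*m + sqrt(2)*sqrt(m) (W(m) = -5 + ((m**2 - 234*m) + sqrt(2)*sqrt(m)) = -5 + (m**2 - 234*m + sqrt(2)*sqrt(m)) = -5 + m**2 - 234*m + sqrt(2)*sqrt(m))
-W(g(10, -10)) = -(-5 + ((-55 - 10 - 4*10)/(12 + 10))**2 - 234*(-55 - 10 - 4*10)/(12 + 10) + sqrt(2)*sqrt((-55 - 10 - 4*10)/(12 + 10))) = -(-5 + ((-55 - 10 - 40)/22)**2 - 234*(-55 - 10 - 40)/22 + sqrt(2)*sqrt((-55 - 10 - 40)/22)) = -(-5 + ((1/22)*(-105))**2 - 117*(-105)/11 + sqrt(2)*sqrt((1/22)*(-105))) = -(-5 + (-105/22)**2 - 234*(-105/22) + sqrt(2)*sqrt(-105/22)) = -(-5 + 11025/484 + 12285/11 + sqrt(2)*(I*sqrt(2310)/22)) = -(-5 + 11025/484 + 12285/11 + I*sqrt(1155)/11) = -(549145/484 + I*sqrt(1155)/11) = -549145/484 - I*sqrt(1155)/11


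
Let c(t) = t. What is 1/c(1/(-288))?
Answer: -288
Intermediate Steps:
1/c(1/(-288)) = 1/(1/(-288)) = 1/(-1/288) = -288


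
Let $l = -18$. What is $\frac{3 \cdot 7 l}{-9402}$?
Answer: $\frac{63}{1567} \approx 0.040204$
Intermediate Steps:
$\frac{3 \cdot 7 l}{-9402} = \frac{3 \cdot 7 \left(-18\right)}{-9402} = 21 \left(-18\right) \left(- \frac{1}{9402}\right) = \left(-378\right) \left(- \frac{1}{9402}\right) = \frac{63}{1567}$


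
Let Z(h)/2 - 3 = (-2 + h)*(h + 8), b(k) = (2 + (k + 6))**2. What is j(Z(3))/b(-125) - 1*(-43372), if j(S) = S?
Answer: 593719336/13689 ≈ 43372.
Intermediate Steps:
b(k) = (8 + k)**2 (b(k) = (2 + (6 + k))**2 = (8 + k)**2)
Z(h) = 6 + 2*(-2 + h)*(8 + h) (Z(h) = 6 + 2*((-2 + h)*(h + 8)) = 6 + 2*((-2 + h)*(8 + h)) = 6 + 2*(-2 + h)*(8 + h))
j(Z(3))/b(-125) - 1*(-43372) = (-26 + 2*3**2 + 12*3)/((8 - 125)**2) - 1*(-43372) = (-26 + 2*9 + 36)/((-117)**2) + 43372 = (-26 + 18 + 36)/13689 + 43372 = 28*(1/13689) + 43372 = 28/13689 + 43372 = 593719336/13689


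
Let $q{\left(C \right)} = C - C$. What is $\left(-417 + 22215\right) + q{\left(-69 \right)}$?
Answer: $21798$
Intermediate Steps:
$q{\left(C \right)} = 0$
$\left(-417 + 22215\right) + q{\left(-69 \right)} = \left(-417 + 22215\right) + 0 = 21798 + 0 = 21798$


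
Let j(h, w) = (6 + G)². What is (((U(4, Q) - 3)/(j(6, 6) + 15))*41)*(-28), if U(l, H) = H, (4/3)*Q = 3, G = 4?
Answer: 861/115 ≈ 7.4870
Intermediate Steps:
j(h, w) = 100 (j(h, w) = (6 + 4)² = 10² = 100)
Q = 9/4 (Q = (¾)*3 = 9/4 ≈ 2.2500)
(((U(4, Q) - 3)/(j(6, 6) + 15))*41)*(-28) = (((9/4 - 3)/(100 + 15))*41)*(-28) = (-¾/115*41)*(-28) = (-¾*1/115*41)*(-28) = -3/460*41*(-28) = -123/460*(-28) = 861/115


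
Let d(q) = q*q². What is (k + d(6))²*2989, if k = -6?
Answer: 131814900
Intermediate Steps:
d(q) = q³
(k + d(6))²*2989 = (-6 + 6³)²*2989 = (-6 + 216)²*2989 = 210²*2989 = 44100*2989 = 131814900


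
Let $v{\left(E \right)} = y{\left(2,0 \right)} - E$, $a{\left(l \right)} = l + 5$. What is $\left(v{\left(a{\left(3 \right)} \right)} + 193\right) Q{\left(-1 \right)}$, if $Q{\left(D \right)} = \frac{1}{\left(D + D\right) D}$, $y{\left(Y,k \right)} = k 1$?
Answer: $\frac{185}{2} \approx 92.5$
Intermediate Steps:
$y{\left(Y,k \right)} = k$
$a{\left(l \right)} = 5 + l$
$Q{\left(D \right)} = \frac{1}{2 D^{2}}$ ($Q{\left(D \right)} = \frac{1}{2 D D} = \frac{\frac{1}{2} \frac{1}{D}}{D} = \frac{1}{2 D^{2}}$)
$v{\left(E \right)} = - E$ ($v{\left(E \right)} = 0 - E = - E$)
$\left(v{\left(a{\left(3 \right)} \right)} + 193\right) Q{\left(-1 \right)} = \left(- (5 + 3) + 193\right) \frac{1}{2 \cdot 1} = \left(\left(-1\right) 8 + 193\right) \frac{1}{2} \cdot 1 = \left(-8 + 193\right) \frac{1}{2} = 185 \cdot \frac{1}{2} = \frac{185}{2}$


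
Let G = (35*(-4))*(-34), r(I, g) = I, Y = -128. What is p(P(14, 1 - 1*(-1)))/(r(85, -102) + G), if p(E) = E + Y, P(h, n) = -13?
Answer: -47/1615 ≈ -0.029102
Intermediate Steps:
G = 4760 (G = -140*(-34) = 4760)
p(E) = -128 + E (p(E) = E - 128 = -128 + E)
p(P(14, 1 - 1*(-1)))/(r(85, -102) + G) = (-128 - 13)/(85 + 4760) = -141/4845 = -141*1/4845 = -47/1615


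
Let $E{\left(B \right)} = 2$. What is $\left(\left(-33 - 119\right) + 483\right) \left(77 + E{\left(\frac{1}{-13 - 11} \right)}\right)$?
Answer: $26149$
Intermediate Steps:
$\left(\left(-33 - 119\right) + 483\right) \left(77 + E{\left(\frac{1}{-13 - 11} \right)}\right) = \left(\left(-33 - 119\right) + 483\right) \left(77 + 2\right) = \left(\left(-33 - 119\right) + 483\right) 79 = \left(-152 + 483\right) 79 = 331 \cdot 79 = 26149$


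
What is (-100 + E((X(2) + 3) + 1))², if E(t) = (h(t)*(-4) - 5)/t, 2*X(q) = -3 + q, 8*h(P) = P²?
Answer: 8346321/784 ≈ 10646.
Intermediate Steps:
h(P) = P²/8
X(q) = -3/2 + q/2 (X(q) = (-3 + q)/2 = -3/2 + q/2)
E(t) = (-5 - t²/2)/t (E(t) = ((t²/8)*(-4) - 5)/t = (-t²/2 - 5)/t = (-5 - t²/2)/t)
(-100 + E((X(2) + 3) + 1))² = (-100 + (-5/(((-3/2 + (½)*2) + 3) + 1) - (((-3/2 + (½)*2) + 3) + 1)/2))² = (-100 + (-5/(((-3/2 + 1) + 3) + 1) - (((-3/2 + 1) + 3) + 1)/2))² = (-100 + (-5/((-½ + 3) + 1) - ((-½ + 3) + 1)/2))² = (-100 + (-5/(5/2 + 1) - (5/2 + 1)/2))² = (-100 + (-5/7/2 - ½*7/2))² = (-100 + (-5*2/7 - 7/4))² = (-100 + (-10/7 - 7/4))² = (-100 - 89/28)² = (-2889/28)² = 8346321/784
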